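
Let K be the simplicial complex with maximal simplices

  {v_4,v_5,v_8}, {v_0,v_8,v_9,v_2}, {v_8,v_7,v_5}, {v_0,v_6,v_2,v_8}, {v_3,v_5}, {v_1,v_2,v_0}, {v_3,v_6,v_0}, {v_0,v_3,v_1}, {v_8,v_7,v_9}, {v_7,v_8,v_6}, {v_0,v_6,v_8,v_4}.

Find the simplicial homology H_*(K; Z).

H_0 = Z,  H_1 = Z,  H_2 = 0,  H_3 = 0.

Order the vertices as v_0 < v_1 < v_2 < v_3 < v_4 < v_5 < v_6 < v_7 < v_8 < v_9. Listing each simplex with vertices in this order, K has dimension 3 with simplices:

  0-simplices (10): [v_0], [v_1], [v_2], [v_3], [v_4], [v_5], [v_6], [v_7], [v_8], [v_9]
  1-simplices (24): (24 of them)
  2-simplices (17): (17 of them)
  3-simplices (3): [v_0,v_2,v_6,v_8], [v_0,v_2,v_8,v_9], [v_0,v_4,v_6,v_8]

Hence C_0 ≅ Z^10, C_1 ≅ Z^24, C_2 ≅ Z^17, C_3 ≅ Z^3.

∂_1: C_1 → C_0 sends each edge [p,q] (with p < q) to q − p.
The resulting 10×24 matrix has rank 9, and its Smith normal form has invariant factors (1,1,1,1,1,1,1,1,1).

∂_2: C_2 → C_1 sends each 2-simplex [p,q,r] to [q,r] − [p,r] + [p,q]. For instance
  ∂[v_2,v_8,v_9] = [v_8,v_9] − [v_2,v_9] + [v_2,v_8],
  ∂[v_0,v_6,v_8] = [v_6,v_8] − [v_0,v_8] + [v_0,v_6].
The resulting 24×17 matrix has rank 14, and its Smith normal form has invariant factors (1,1,1,1,1,1,1,1,1,1,1,1,1,1).

∂_3: C_3 → C_2 sends each 3-simplex σ to the alternating sum Σ_i (−1)^i (σ with its i-th vertex removed). For instance
  ∂[v_0,v_4,v_6,v_8] = [v_4,v_6,v_8] − [v_0,v_6,v_8] + [v_0,v_4,v_8] − [v_0,v_4,v_6],
  ∂[v_0,v_2,v_8,v_9] = [v_2,v_8,v_9] − [v_0,v_8,v_9] + [v_0,v_2,v_9] − [v_0,v_2,v_8].
The resulting 17×3 matrix has rank 3, and its Smith normal form has invariant factors (1,1,1).

Now H_k = ker ∂_k / im ∂_{k+1}, so:

  H_0: rank C_0 − rank ∂_1 = 10 − 9 = 1, and the invariant factors of ∂_1 are all 1, so H_0 = Z.
  H_1: rank ker ∂_1 − rank ∂_2 = (24 − 9) − 14 = 1, and the invariant factors of ∂_2 are all 1, so H_1 = Z.
  H_2: rank ker ∂_2 − rank ∂_3 = (17 − 14) − 3 = 0, and the invariant factors of ∂_3 are all 1, so H_2 = 0.
  H_3: rank ker ∂_3 − rank ∂_4 = (3 − 3) − 0 = 0, and there is no ∂_4, so H_3 = 0.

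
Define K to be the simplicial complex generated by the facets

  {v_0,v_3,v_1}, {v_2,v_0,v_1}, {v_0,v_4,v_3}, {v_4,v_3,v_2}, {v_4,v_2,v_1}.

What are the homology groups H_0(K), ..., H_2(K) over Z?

Order the vertices as v_0 < v_1 < v_2 < v_3 < v_4. Listing each simplex with vertices in this order, K has dimension 2 with simplices:

  0-simplices (5): [v_0], [v_1], [v_2], [v_3], [v_4]
  1-simplices (10): [v_0,v_1], [v_0,v_2], [v_0,v_3], [v_0,v_4], [v_1,v_2], [v_1,v_3], [v_1,v_4], [v_2,v_3], [v_2,v_4], [v_3,v_4]
  2-simplices (5): [v_0,v_1,v_2], [v_0,v_1,v_3], [v_0,v_3,v_4], [v_1,v_2,v_4], [v_2,v_3,v_4]

Hence C_0 ≅ Z^5, C_1 ≅ Z^10, C_2 ≅ Z^5.

Boundary ∂_1: C_1 → C_0 is given by ∂[p,q] = [q] − [p].
This gives a 5×10 integer matrix of rank 4; reducing to Smith normal form yields diagonal entries (1,1,1,1).

∂_2: C_2 → C_1 sends each 2-simplex [p,q,r] to [q,r] − [p,r] + [p,q]. For instance
  ∂[v_0,v_1,v_3] = [v_1,v_3] − [v_0,v_3] + [v_0,v_1],
  ∂[v_2,v_3,v_4] = [v_3,v_4] − [v_2,v_4] + [v_2,v_3].
The 10×5 boundary matrix has rank 5 and Smith normal form diag(1,1,1,1,1).

Now H_k = ker ∂_k / im ∂_{k+1}, so:

  H_0: rank C_0 − rank ∂_1 = 5 − 4 = 1, and the invariant factors of ∂_1 are all 1, so H_0 = Z.
  H_1: rank ker ∂_1 − rank ∂_2 = (10 − 4) − 5 = 1, and the invariant factors of ∂_2 are all 1, so H_1 = Z.
  H_2: rank ker ∂_2 − rank ∂_3 = (5 − 5) − 0 = 0, and there is no ∂_3, so H_2 = 0.

As a check, the Euler characteristic is 5 − 10 + 5 = 0, which agrees with 1 − 1 + 0 = 0.
(K is a triangulation of the Möbius band.)

H_0 ≅ Z,  H_1 ≅ Z,  H_2 = 0.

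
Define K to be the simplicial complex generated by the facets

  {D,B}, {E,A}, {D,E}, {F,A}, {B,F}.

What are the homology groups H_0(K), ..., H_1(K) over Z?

H_0 = Z,  H_1 = Z.

Take the total order A < B < D < E < F on the vertex set. Then K (dimension 1) consists of the simplices:

  0-simplices (5): A, B, D, E, F
  1-simplices (5): AE, AF, BD, BF, DE

so the chain groups are C_0 ≅ Z^5, C_1 ≅ Z^5.

∂_1: C_1 → C_0 sends each edge [p,q] (with p < q) to q − p. For instance
  ∂AE = E − A.
The 5×5 boundary matrix has rank 4 and Smith normal form diag(1,1,1,1).

Computing H_k = (kernel of ∂_k) / (image of ∂_{k+1}):

  H_0: rank C_0 − rank ∂_1 = 5 − 4 = 1, and the invariant factors of ∂_1 are all 1, so H_0 = Z.
  H_1: rank ker ∂_1 − rank ∂_2 = (5 − 4) − 0 = 1, and there is no ∂_2, so H_1 = Z.

As a check, the Euler characteristic is 5 − 5 = 0, which agrees with 1 − 1 = 0.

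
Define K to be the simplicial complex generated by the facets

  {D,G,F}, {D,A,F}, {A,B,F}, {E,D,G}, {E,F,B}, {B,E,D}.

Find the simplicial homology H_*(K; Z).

K has 6 vertices, 12 edges, 6 triangles.
rank ∂_0 = 0, rank ∂_1 = 5 ⇒ b_0 = 6 − 0 − 5 = 1; all invariant factors of ∂_1 are 1 so no torsion. So H_0 ≅ Z.
rank ∂_1 = 5, rank ∂_2 = 6 ⇒ b_1 = 12 − 5 − 6 = 1; all invariant factors of ∂_2 are 1 so no torsion. So H_1 ≅ Z.
rank ∂_2 = 6, rank ∂_3 = 0 ⇒ b_2 = 6 − 6 − 0 = 0. So H_2 ≅ 0.

H_0 = Z,  H_1 = Z,  H_2 = 0.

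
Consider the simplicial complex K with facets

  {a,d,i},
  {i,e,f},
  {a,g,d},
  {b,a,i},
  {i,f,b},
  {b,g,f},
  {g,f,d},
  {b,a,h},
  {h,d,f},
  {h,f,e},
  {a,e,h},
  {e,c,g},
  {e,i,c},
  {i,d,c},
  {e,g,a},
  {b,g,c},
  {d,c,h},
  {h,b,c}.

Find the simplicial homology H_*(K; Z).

H_0 ≅ Z,  H_1 ≅ Z^2,  H_2 ≅ Z.

K has 9 vertices, 27 edges, 18 triangles.
rank ∂_0 = 0, rank ∂_1 = 8 ⇒ b_0 = 9 − 0 − 8 = 1; all invariant factors of ∂_1 are 1 so no torsion. So H_0 ≅ Z.
rank ∂_1 = 8, rank ∂_2 = 17 ⇒ b_1 = 27 − 8 − 17 = 2; all invariant factors of ∂_2 are 1 so no torsion. So H_1 ≅ Z^2.
rank ∂_2 = 17, rank ∂_3 = 0 ⇒ b_2 = 18 − 17 − 0 = 1. So H_2 ≅ Z.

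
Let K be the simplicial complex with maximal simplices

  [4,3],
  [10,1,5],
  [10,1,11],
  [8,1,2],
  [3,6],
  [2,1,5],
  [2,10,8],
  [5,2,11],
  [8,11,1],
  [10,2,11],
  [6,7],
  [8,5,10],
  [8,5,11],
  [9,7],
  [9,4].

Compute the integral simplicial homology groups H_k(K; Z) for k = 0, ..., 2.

We work with the vertex ordering 1 < 2 < 3 < 4 < 5 < 6 < 7 < 8 < 9 < 10 < 11. The simplices of K, each written with vertices in increasing order, are:

  0-simplices (11): [1], [2], [3], [4], [5], [6], [7], [8], [9], [10], [11]
  1-simplices (20): [1,2], [1,5], [1,8], [1,10], [1,11], [2,5], [2,8], [2,10], [2,11], [3,4], [3,6], [4,9], [5,8], [5,10], [5,11], [6,7], [7,9], [8,10], [8,11], [10,11]
  2-simplices (10): [1,2,5], [1,2,8], [1,5,10], [1,8,11], [1,10,11], [2,5,11], [2,8,10], [2,10,11], [5,8,10], [5,8,11]

so the chain groups are C_0 ≅ Z^11, C_1 ≅ Z^20, C_2 ≅ Z^10.

The boundary map ∂_1: C_1 → C_0 maps an edge to its endpoints' difference, ∂[p,q] = q − p. For instance
  ∂[3,6] = [6] − [3].
The resulting 11×20 matrix has rank 9, and its Smith normal form has invariant factors (1,1,1,1,1,1,1,1,1).

Boundary ∂_2: C_2 → C_1 maps a triangle to the signed sum of its edges. For instance
  ∂[2,10,11] = [10,11] − [2,11] + [2,10],
  ∂[1,5,10] = [5,10] − [1,10] + [1,5].
This gives a 20×10 integer matrix of rank 10; reducing to Smith normal form yields diagonal entries (1,1,1,1,1,1,1,1,1,2).

Now H_k = ker ∂_k / im ∂_{k+1}, so:

  H_0: rank C_0 − rank ∂_1 = 11 − 9 = 2, and the invariant factors of ∂_1 are all 1, so H_0 = Z^2.
  H_1: rank ker ∂_1 − rank ∂_2 = (20 − 9) − 10 = 1, and ∂_2 has invariant factor 2 > 1, so H_1 = Z ⊕ Z_2.
  H_2: rank ker ∂_2 − rank ∂_3 = (10 − 10) − 0 = 0, and there is no ∂_3, so H_2 = 0.

As a check, the Euler characteristic is 11 − 20 + 10 = 1, which agrees with 2 − 1 + 0 = 1.

H_0 ≅ Z^2,  H_1 ≅ Z ⊕ Z_2,  H_2 = 0.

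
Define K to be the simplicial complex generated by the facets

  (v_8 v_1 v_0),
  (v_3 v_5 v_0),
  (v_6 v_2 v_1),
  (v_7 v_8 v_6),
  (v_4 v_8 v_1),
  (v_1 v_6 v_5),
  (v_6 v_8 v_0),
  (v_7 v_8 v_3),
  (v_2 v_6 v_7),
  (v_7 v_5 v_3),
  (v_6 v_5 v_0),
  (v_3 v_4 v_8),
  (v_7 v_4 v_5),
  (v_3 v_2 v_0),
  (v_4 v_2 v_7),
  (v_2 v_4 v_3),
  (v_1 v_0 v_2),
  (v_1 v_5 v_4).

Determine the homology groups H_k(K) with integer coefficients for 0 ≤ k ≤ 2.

Order the vertices as v_0 < v_1 < v_2 < v_3 < v_4 < v_5 < v_6 < v_7 < v_8. Listing each simplex with vertices in this order, K has dimension 2 with simplices:

  0-simplices (9): [v_0], [v_1], [v_2], [v_3], [v_4], [v_5], [v_6], [v_7], [v_8]
  1-simplices (27): (27 of them)
  2-simplices (18): (18 of them)

so the chain groups are C_0 ≅ Z^9, C_1 ≅ Z^27, C_2 ≅ Z^18.

Boundary ∂_1: C_1 → C_0 sends each edge [p,q] (with p < q) to q − p. For instance
  ∂[v_5,v_6] = [v_6] − [v_5].
As a 9×27 matrix over Z this has rank 8, with invariant factors (1,1,1,1,1,1,1,1).

∂_2: C_2 → C_1 maps a triangle to the signed sum of its edges. For instance
  ∂[v_3,v_4,v_8] = [v_4,v_8] − [v_3,v_8] + [v_3,v_4],
  ∂[v_1,v_2,v_6] = [v_2,v_6] − [v_1,v_6] + [v_1,v_2].
As a 27×18 matrix over Z this has rank 18, with invariant factors (1,1,1,1,1,1,1,1,1,1,1,1,1,1,1,1,1,2).

Computing H_k = (kernel of ∂_k) / (image of ∂_{k+1}):

  H_0: rank C_0 − rank ∂_1 = 9 − 8 = 1, and the invariant factors of ∂_1 are all 1, so H_0 = Z.
  H_1: rank ker ∂_1 − rank ∂_2 = (27 − 8) − 18 = 1, and ∂_2 has invariant factor 2 > 1, so H_1 = Z × Z/2.
  H_2: rank ker ∂_2 − rank ∂_3 = (18 − 18) − 0 = 0, and there is no ∂_3, so H_2 = 0.

(K is a triangulation of the Klein bottle.)

H_0 = Z,  H_1 = Z × Z/2,  H_2 = 0.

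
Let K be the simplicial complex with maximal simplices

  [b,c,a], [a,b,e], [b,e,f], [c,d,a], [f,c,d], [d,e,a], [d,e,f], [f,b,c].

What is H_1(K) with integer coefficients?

H_1 ≅ 0.

We work with the vertex ordering a < b < c < d < e < f. The simplices of K, each written with vertices in increasing order, are:

  0-simplices (6): a, b, c, d, e, f
  1-simplices (12): ab, ac, ad, ae, bc, be, bf, cd, cf, de, df, ef
  2-simplices (8): abc, abe, acd, ade, bcf, bef, cdf, def

giving chain groups C_0 ≅ Z^6, C_1 ≅ Z^12, C_2 ≅ Z^8.

The boundary map ∂_1: C_1 → C_0 is given by ∂[p,q] = [q] − [p].
As a 6×12 matrix over Z this has rank 5, with invariant factors (1,1,1,1,1).

The boundary map ∂_2: C_2 → C_1 acts by ∂[p,q,r] = [q,r] − [p,r] + [p,q]. For instance
  ∂ade = de − ae + ad,
  ∂abe = be − ae + ab.
The 12×8 boundary matrix has rank 7 and Smith normal form diag(1,1,1,1,1,1,1).

From H_k ≅ ker(∂_k) / im(∂_{k+1}) we obtain:

  H_1: rank ker ∂_1 − rank ∂_2 = (12 − 5) − 7 = 0, and the invariant factors of ∂_2 are all 1, so H_1 = 0.

(K is a triangulation of the 2-sphere S^2.)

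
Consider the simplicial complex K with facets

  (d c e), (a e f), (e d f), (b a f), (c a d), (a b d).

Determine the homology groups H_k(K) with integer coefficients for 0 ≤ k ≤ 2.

H_0 = Z,  H_1 = Z,  H_2 = 0.

We work with the vertex ordering a < b < c < d < e < f. The simplices of K, each written with vertices in increasing order, are:

  0-simplices (6): a, b, c, d, e, f
  1-simplices (12): ab, ac, ad, ae, af, bd, bf, cd, ce, de, df, ef
  2-simplices (6): abd, abf, acd, aef, cde, def

Hence C_0 ≅ Z^6, C_1 ≅ Z^12, C_2 ≅ Z^6.

The boundary map ∂_1: C_1 → C_0 maps an edge to its endpoints' difference, ∂[p,q] = q − p. For instance
  ∂df = f − d.
The resulting 6×12 matrix has rank 5, and its Smith normal form has invariant factors (1,1,1,1,1).

∂_2: C_2 → C_1 maps a triangle to the signed sum of its edges. For instance
  ∂def = ef − df + de,
  ∂abf = bf − af + ab.
The 12×6 boundary matrix has rank 6 and Smith normal form diag(1,1,1,1,1,1).

From H_k ≅ ker(∂_k) / im(∂_{k+1}) we obtain:

  H_0: rank C_0 − rank ∂_1 = 6 − 5 = 1, and the invariant factors of ∂_1 are all 1, so H_0 ≅ Z.
  H_1: rank ker ∂_1 − rank ∂_2 = (12 − 5) − 6 = 1, and the invariant factors of ∂_2 are all 1, so H_1 ≅ Z.
  H_2: rank ker ∂_2 − rank ∂_3 = (6 − 6) − 0 = 0, and there is no ∂_3, so H_2 ≅ 0.

As a check, the Euler characteristic is 6 − 12 + 6 = 0, which agrees with 1 − 1 + 0 = 0.
(K is a triangulation of the cylinder S^1 x I.)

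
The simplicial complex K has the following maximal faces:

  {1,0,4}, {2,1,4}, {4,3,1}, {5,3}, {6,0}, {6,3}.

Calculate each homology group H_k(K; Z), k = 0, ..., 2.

We work with the vertex ordering 0 < 1 < 2 < 3 < 4 < 5 < 6. The simplices of K, each written with vertices in increasing order, are:

  0-simplices (7): [0], [1], [2], [3], [4], [5], [6]
  1-simplices (10): [0,1], [0,4], [0,6], [1,2], [1,3], [1,4], [2,4], [3,4], [3,5], [3,6]
  2-simplices (3): [0,1,4], [1,2,4], [1,3,4]

so the chain groups are C_0 ≅ Z^7, C_1 ≅ Z^10, C_2 ≅ Z^3.

Boundary ∂_1: C_1 → C_0 is given by ∂[p,q] = [q] − [p].
As a 7×10 matrix over Z this has rank 6, with invariant factors (1,1,1,1,1,1).

∂_2: C_2 → C_1 sends each 2-simplex [p,q,r] to [q,r] − [p,r] + [p,q]. For instance
  ∂[1,2,4] = [2,4] − [1,4] + [1,2],
  ∂[1,3,4] = [3,4] − [1,4] + [1,3].
The 10×3 boundary matrix has rank 3 and Smith normal form diag(1,1,1).

Computing H_k = (kernel of ∂_k) / (image of ∂_{k+1}):

  H_0: rank C_0 − rank ∂_1 = 7 − 6 = 1, and the invariant factors of ∂_1 are all 1, so H_0 = Z.
  H_1: rank ker ∂_1 − rank ∂_2 = (10 − 6) − 3 = 1, and the invariant factors of ∂_2 are all 1, so H_1 = Z.
  H_2: rank ker ∂_2 − rank ∂_3 = (3 − 3) − 0 = 0, and there is no ∂_3, so H_2 = 0.

H_0 ≅ Z,  H_1 ≅ Z,  H_2 = 0.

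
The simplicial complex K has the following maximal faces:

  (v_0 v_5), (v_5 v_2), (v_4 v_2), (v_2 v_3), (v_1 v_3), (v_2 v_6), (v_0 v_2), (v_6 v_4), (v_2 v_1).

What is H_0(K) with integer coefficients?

Order the vertices as v_0 < v_1 < v_2 < v_3 < v_4 < v_5 < v_6. Listing each simplex with vertices in this order, K has dimension 1 with simplices:

  0-simplices (7): [v_0], [v_1], [v_2], [v_3], [v_4], [v_5], [v_6]
  1-simplices (9): [v_0,v_2], [v_0,v_5], [v_1,v_2], [v_1,v_3], [v_2,v_3], [v_2,v_4], [v_2,v_5], [v_2,v_6], [v_4,v_6]

so the chain groups are C_0 ≅ Z^7, C_1 ≅ Z^9.

Boundary ∂_1: C_1 → C_0 is given by ∂[p,q] = [q] − [p]. For instance
  ∂[v_2,v_5] = [v_5] − [v_2].
This gives a 7×9 integer matrix of rank 6; reducing to Smith normal form yields diagonal entries (1,1,1,1,1,1).

Computing H_k = (kernel of ∂_k) / (image of ∂_{k+1}):

  H_0: rank C_0 − rank ∂_1 = 7 − 6 = 1, and the invariant factors of ∂_1 are all 1, so H_0 = Z.

H_0 = Z.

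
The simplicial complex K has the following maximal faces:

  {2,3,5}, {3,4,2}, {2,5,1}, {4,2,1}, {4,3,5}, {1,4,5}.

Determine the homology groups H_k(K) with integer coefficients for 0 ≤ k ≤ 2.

H_0 ≅ Z,  H_1 = 0,  H_2 ≅ Z.

Take the total order 1 < 2 < 3 < 4 < 5 on the vertex set. Then K (dimension 2) consists of the simplices:

  0-simplices (5): [1], [2], [3], [4], [5]
  1-simplices (9): [1,2], [1,4], [1,5], [2,3], [2,4], [2,5], [3,4], [3,5], [4,5]
  2-simplices (6): [1,2,4], [1,2,5], [1,4,5], [2,3,4], [2,3,5], [3,4,5]

giving chain groups C_0 ≅ Z^5, C_1 ≅ Z^9, C_2 ≅ Z^6.

The boundary map ∂_1: C_1 → C_0 is given by ∂[p,q] = [q] − [p]. For instance
  ∂[2,5] = [5] − [2].
This gives a 5×9 integer matrix of rank 4; reducing to Smith normal form yields diagonal entries (1,1,1,1).

Boundary ∂_2: C_2 → C_1 sends each 2-simplex [p,q,r] to [q,r] − [p,r] + [p,q]. For instance
  ∂[3,4,5] = [4,5] − [3,5] + [3,4],
  ∂[1,2,5] = [2,5] − [1,5] + [1,2].
The 9×6 boundary matrix has rank 5 and Smith normal form diag(1,1,1,1,1).

From H_k ≅ ker(∂_k) / im(∂_{k+1}) we obtain:

  H_0: rank C_0 − rank ∂_1 = 5 − 4 = 1, and the invariant factors of ∂_1 are all 1, so H_0 = Z.
  H_1: rank ker ∂_1 − rank ∂_2 = (9 − 4) − 5 = 0, and the invariant factors of ∂_2 are all 1, so H_1 = 0.
  H_2: rank ker ∂_2 − rank ∂_3 = (6 − 5) − 0 = 1, and there is no ∂_3, so H_2 = Z.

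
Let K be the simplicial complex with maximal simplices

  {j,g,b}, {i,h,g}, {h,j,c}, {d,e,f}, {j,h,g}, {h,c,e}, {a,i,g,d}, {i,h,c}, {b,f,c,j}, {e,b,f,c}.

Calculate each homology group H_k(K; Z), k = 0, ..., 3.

H_0 = Z,  H_1 = Z,  H_2 = 0,  H_3 = 0.

Take the total order a < b < c < d < e < f < g < h < i < j on the vertex set. Then K (dimension 3) consists of the simplices:

  0-simplices (10): a, b, c, d, e, f, g, h, i, j
  1-simplices (25): ad, ag, ai, bc, be, bf, bg, bj, ce, cf, ch, ci, cj, de, df, dg, di, ef, eh, fj, gh, gi, gj, hi, hj
  2-simplices (18): adg, adi, agi, bce, bcf, bcj, bef, bfj, bgj, cef, ceh, cfj, chi, chj, def, dgi, ghi, ghj
  3-simplices (3): adgi, bcef, bcfj

Hence C_0 ≅ Z^10, C_1 ≅ Z^25, C_2 ≅ Z^18, C_3 ≅ Z^3.

The boundary map ∂_1: C_1 → C_0 is given by ∂[p,q] = [q] − [p]. For instance
  ∂fj = j − f.
The 10×25 boundary matrix has rank 9 and Smith normal form diag(1,1,1,1,1,1,1,1,1).

Boundary ∂_2: C_2 → C_1 sends each 2-simplex [p,q,r] to [q,r] − [p,r] + [p,q]. For instance
  ∂ghi = hi − gi + gh,
  ∂dgi = gi − di + dg.
The 25×18 boundary matrix has rank 15 and Smith normal form diag(1,1,1,1,1,1,1,1,1,1,1,1,1,1,1).

Boundary ∂_3: C_3 → C_2 sends each 3-simplex σ to the alternating sum Σ_i (−1)^i (σ with its i-th vertex removed). For instance
  ∂adgi = dgi − agi + adi − adg,
  ∂bcfj = cfj − bfj + bcj − bcf.
The resulting 18×3 matrix has rank 3, and its Smith normal form has invariant factors (1,1,1).

From H_k ≅ ker(∂_k) / im(∂_{k+1}) we obtain:

  H_0: rank C_0 − rank ∂_1 = 10 − 9 = 1, and the invariant factors of ∂_1 are all 1, so H_0 = Z.
  H_1: rank ker ∂_1 − rank ∂_2 = (25 − 9) − 15 = 1, and the invariant factors of ∂_2 are all 1, so H_1 = Z.
  H_2: rank ker ∂_2 − rank ∂_3 = (18 − 15) − 3 = 0, and the invariant factors of ∂_3 are all 1, so H_2 = 0.
  H_3: rank ker ∂_3 − rank ∂_4 = (3 − 3) − 0 = 0, and there is no ∂_4, so H_3 = 0.

As a check, the Euler characteristic is 10 − 25 + 18 − 3 = 0, which agrees with 1 − 1 + 0 − 0 = 0.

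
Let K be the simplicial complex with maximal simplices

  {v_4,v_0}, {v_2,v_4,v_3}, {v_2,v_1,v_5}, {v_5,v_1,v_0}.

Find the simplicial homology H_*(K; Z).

K has 6 vertices, 9 edges, 3 triangles.
rank ∂_0 = 0, rank ∂_1 = 5 ⇒ b_0 = 6 − 0 − 5 = 1; all invariant factors of ∂_1 are 1 so no torsion. So H_0 ≅ Z.
rank ∂_1 = 5, rank ∂_2 = 3 ⇒ b_1 = 9 − 5 − 3 = 1; all invariant factors of ∂_2 are 1 so no torsion. So H_1 ≅ Z.
rank ∂_2 = 3, rank ∂_3 = 0 ⇒ b_2 = 3 − 3 − 0 = 0. So H_2 ≅ 0.

H_0 = Z,  H_1 = Z,  H_2 = 0.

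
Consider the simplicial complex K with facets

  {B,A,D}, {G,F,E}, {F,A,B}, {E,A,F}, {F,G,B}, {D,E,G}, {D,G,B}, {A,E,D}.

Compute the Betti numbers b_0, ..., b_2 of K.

We work with the vertex ordering A < B < D < E < F < G. The simplices of K, each written with vertices in increasing order, are:

  0-simplices (6): A, B, D, E, F, G
  1-simplices (12): AB, AD, AE, AF, BD, BF, BG, DE, DG, EF, EG, FG
  2-simplices (8): ABD, ABF, ADE, AEF, BDG, BFG, DEG, EFG

giving chain groups C_0 ≅ Z^6, C_1 ≅ Z^12, C_2 ≅ Z^8.

∂_1: C_1 → C_0 maps an edge to its endpoints' difference, ∂[p,q] = q − p.
As a 6×12 matrix over Z this has rank 5, with invariant factors (1,1,1,1,1).

∂_2: C_2 → C_1 sends each 2-simplex [p,q,r] to [q,r] − [p,r] + [p,q]. For instance
  ∂ADE = DE − AE + AD,
  ∂AEF = EF − AF + AE.
The resulting 12×8 matrix has rank 7, and its Smith normal form has invariant factors (1,1,1,1,1,1,1).

From H_k ≅ ker(∂_k) / im(∂_{k+1}) we obtain:

  H_0: rank C_0 − rank ∂_1 = 6 − 5 = 1, and the invariant factors of ∂_1 are all 1, so H_0 = Z.
  H_1: rank ker ∂_1 − rank ∂_2 = (12 − 5) − 7 = 0, and the invariant factors of ∂_2 are all 1, so H_1 = 0.
  H_2: rank ker ∂_2 − rank ∂_3 = (8 − 7) − 0 = 1, and there is no ∂_3, so H_2 = Z.

Hence the Betti numbers are b_0 = 1, b_1 = 0, b_2 = 1.

b_0 = 1, b_1 = 0, b_2 = 1.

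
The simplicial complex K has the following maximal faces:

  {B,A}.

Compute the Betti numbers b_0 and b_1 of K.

Take the total order A < B on the vertex set. Then K (dimension 1) consists of the simplices:

  0-simplices (2): A, B
  1-simplices (1): AB

Hence C_0 ≅ Z^2, C_1 ≅ Z^1.

Boundary ∂_1: C_1 → C_0 is given by ∂[p,q] = [q] − [p].
This gives a 2×1 integer matrix of rank 1; reducing to Smith normal form yields diagonal entries (1).

From H_k ≅ ker(∂_k) / im(∂_{k+1}) we obtain:

  H_0: rank C_0 − rank ∂_1 = 2 − 1 = 1, and the invariant factors of ∂_1 are all 1, so H_0 ≅ Z.
  H_1: rank ker ∂_1 − rank ∂_2 = (1 − 1) − 0 = 0, and there is no ∂_2, so H_1 ≅ 0.

Hence the Betti numbers are b_0 = 1, b_1 = 0.

b_0 = 1, b_1 = 0.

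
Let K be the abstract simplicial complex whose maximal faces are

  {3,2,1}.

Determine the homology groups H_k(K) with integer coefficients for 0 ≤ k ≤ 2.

H_0 ≅ Z,  H_1 = 0,  H_2 = 0.

Take the total order 1 < 2 < 3 on the vertex set. Then K (dimension 2) consists of the simplices:

  0-simplices (3): [1], [2], [3]
  1-simplices (3): [1,2], [1,3], [2,3]
  2-simplices (1): [1,2,3]

so the chain groups are C_0 ≅ Z^3, C_1 ≅ Z^3, C_2 ≅ Z^1.

Boundary ∂_1: C_1 → C_0 sends each edge [p,q] (with p < q) to q − p.
The 3×3 boundary matrix has rank 2 and Smith normal form diag(1,1).

Boundary ∂_2: C_2 → C_1 sends each 2-simplex [p,q,r] to [q,r] − [p,r] + [p,q]. For instance
  ∂[1,2,3] = [2,3] − [1,3] + [1,2].
The 3×1 boundary matrix has rank 1 and Smith normal form diag(1).

Reading off H_k = ker ∂_k / im ∂_{k+1}:

  H_0: rank C_0 − rank ∂_1 = 3 − 2 = 1, and the invariant factors of ∂_1 are all 1, so H_0 ≅ Z.
  H_1: rank ker ∂_1 − rank ∂_2 = (3 − 2) − 1 = 0, and the invariant factors of ∂_2 are all 1, so H_1 ≅ 0.
  H_2: rank ker ∂_2 − rank ∂_3 = (1 − 1) − 0 = 0, and there is no ∂_3, so H_2 ≅ 0.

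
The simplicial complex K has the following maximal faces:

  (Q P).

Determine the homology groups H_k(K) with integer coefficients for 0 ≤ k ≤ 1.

H_0 ≅ Z,  H_1 = 0.

We work with the vertex ordering P < Q. The simplices of K, each written with vertices in increasing order, are:

  0-simplices (2): P, Q
  1-simplices (1): PQ

Hence C_0 ≅ Z^2, C_1 ≅ Z^1.

Boundary ∂_1: C_1 → C_0 maps an edge to its endpoints' difference, ∂[p,q] = q − p.
The 2×1 boundary matrix has rank 1 and Smith normal form diag(1).

Computing H_k = (kernel of ∂_k) / (image of ∂_{k+1}):

  H_0: rank C_0 − rank ∂_1 = 2 − 1 = 1, and the invariant factors of ∂_1 are all 1, so H_0 ≅ Z.
  H_1: rank ker ∂_1 − rank ∂_2 = (1 − 1) − 0 = 0, and there is no ∂_2, so H_1 ≅ 0.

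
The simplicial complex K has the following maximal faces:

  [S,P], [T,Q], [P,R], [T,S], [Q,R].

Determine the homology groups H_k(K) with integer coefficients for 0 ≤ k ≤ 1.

H_0 = Z,  H_1 = Z.

Fix the vertex order P < Q < R < S < T and write every simplex with vertices in increasing order. Then dim K = 1 and the simplices of K are:

  0-simplices (5): P, Q, R, S, T
  1-simplices (5): PR, PS, QR, QT, ST

Hence C_0 ≅ Z^5, C_1 ≅ Z^5.

∂_1: C_1 → C_0 sends each edge [p,q] (with p < q) to q − p. For instance
  ∂QT = T − Q.
As a 5×5 matrix over Z this has rank 4, with invariant factors (1,1,1,1).

Computing H_k = (kernel of ∂_k) / (image of ∂_{k+1}):

  H_0: rank C_0 − rank ∂_1 = 5 − 4 = 1, and the invariant factors of ∂_1 are all 1, so H_0 = Z.
  H_1: rank ker ∂_1 − rank ∂_2 = (5 − 4) − 0 = 1, and there is no ∂_2, so H_1 = Z.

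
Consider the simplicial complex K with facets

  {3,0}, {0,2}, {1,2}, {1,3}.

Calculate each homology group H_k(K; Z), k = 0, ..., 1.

H_0 = Z,  H_1 = Z.

Fix the vertex order 0 < 1 < 2 < 3 and write every simplex with vertices in increasing order. Then dim K = 1 and the simplices of K are:

  0-simplices (4): [0], [1], [2], [3]
  1-simplices (4): [0,2], [0,3], [1,2], [1,3]

giving chain groups C_0 ≅ Z^4, C_1 ≅ Z^4.

∂_1: C_1 → C_0 is given by ∂[p,q] = [q] − [p]. For instance
  ∂[1,3] = [3] − [1].
As a 4×4 matrix over Z this has rank 3, with invariant factors (1,1,1).

From H_k ≅ ker(∂_k) / im(∂_{k+1}) we obtain:

  H_0: rank C_0 − rank ∂_1 = 4 − 3 = 1, and the invariant factors of ∂_1 are all 1, so H_0 = Z.
  H_1: rank ker ∂_1 − rank ∂_2 = (4 − 3) − 0 = 1, and there is no ∂_2, so H_1 = Z.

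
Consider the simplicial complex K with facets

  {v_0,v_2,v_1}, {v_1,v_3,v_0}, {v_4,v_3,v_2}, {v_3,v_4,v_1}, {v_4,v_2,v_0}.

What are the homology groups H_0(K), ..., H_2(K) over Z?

H_0 = Z,  H_1 = Z,  H_2 = 0.

Order the vertices as v_0 < v_1 < v_2 < v_3 < v_4. Listing each simplex with vertices in this order, K has dimension 2 with simplices:

  0-simplices (5): [v_0], [v_1], [v_2], [v_3], [v_4]
  1-simplices (10): [v_0,v_1], [v_0,v_2], [v_0,v_3], [v_0,v_4], [v_1,v_2], [v_1,v_3], [v_1,v_4], [v_2,v_3], [v_2,v_4], [v_3,v_4]
  2-simplices (5): [v_0,v_1,v_2], [v_0,v_1,v_3], [v_0,v_2,v_4], [v_1,v_3,v_4], [v_2,v_3,v_4]

Hence C_0 ≅ Z^5, C_1 ≅ Z^10, C_2 ≅ Z^5.

∂_1: C_1 → C_0 maps an edge to its endpoints' difference, ∂[p,q] = q − p.
As a 5×10 matrix over Z this has rank 4, with invariant factors (1,1,1,1).

The boundary map ∂_2: C_2 → C_1 sends each 2-simplex [p,q,r] to [q,r] − [p,r] + [p,q]. For instance
  ∂[v_2,v_3,v_4] = [v_3,v_4] − [v_2,v_4] + [v_2,v_3],
  ∂[v_0,v_1,v_2] = [v_1,v_2] − [v_0,v_2] + [v_0,v_1].
The resulting 10×5 matrix has rank 5, and its Smith normal form has invariant factors (1,1,1,1,1).

Now H_k = ker ∂_k / im ∂_{k+1}, so:

  H_0: rank C_0 − rank ∂_1 = 5 − 4 = 1, and the invariant factors of ∂_1 are all 1, so H_0 ≅ Z.
  H_1: rank ker ∂_1 − rank ∂_2 = (10 − 4) − 5 = 1, and the invariant factors of ∂_2 are all 1, so H_1 ≅ Z.
  H_2: rank ker ∂_2 − rank ∂_3 = (5 − 5) − 0 = 0, and there is no ∂_3, so H_2 ≅ 0.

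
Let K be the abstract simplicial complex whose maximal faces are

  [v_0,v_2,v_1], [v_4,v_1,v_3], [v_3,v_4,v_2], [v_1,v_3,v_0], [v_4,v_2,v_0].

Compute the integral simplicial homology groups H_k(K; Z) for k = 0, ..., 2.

H_0 = Z,  H_1 = Z,  H_2 = 0.

We work with the vertex ordering v_0 < v_1 < v_2 < v_3 < v_4. The simplices of K, each written with vertices in increasing order, are:

  0-simplices (5): [v_0], [v_1], [v_2], [v_3], [v_4]
  1-simplices (10): [v_0,v_1], [v_0,v_2], [v_0,v_3], [v_0,v_4], [v_1,v_2], [v_1,v_3], [v_1,v_4], [v_2,v_3], [v_2,v_4], [v_3,v_4]
  2-simplices (5): [v_0,v_1,v_2], [v_0,v_1,v_3], [v_0,v_2,v_4], [v_1,v_3,v_4], [v_2,v_3,v_4]

giving chain groups C_0 ≅ Z^5, C_1 ≅ Z^10, C_2 ≅ Z^5.

Boundary ∂_1: C_1 → C_0 is given by ∂[p,q] = [q] − [p]. For instance
  ∂[v_2,v_3] = [v_3] − [v_2].
This gives a 5×10 integer matrix of rank 4; reducing to Smith normal form yields diagonal entries (1,1,1,1).

The boundary map ∂_2: C_2 → C_1 sends each 2-simplex [p,q,r] to [q,r] − [p,r] + [p,q]. For instance
  ∂[v_2,v_3,v_4] = [v_3,v_4] − [v_2,v_4] + [v_2,v_3],
  ∂[v_0,v_2,v_4] = [v_2,v_4] − [v_0,v_4] + [v_0,v_2].
This gives a 10×5 integer matrix of rank 5; reducing to Smith normal form yields diagonal entries (1,1,1,1,1).

Computing H_k = (kernel of ∂_k) / (image of ∂_{k+1}):

  H_0: rank C_0 − rank ∂_1 = 5 − 4 = 1, and the invariant factors of ∂_1 are all 1, so H_0 ≅ Z.
  H_1: rank ker ∂_1 − rank ∂_2 = (10 − 4) − 5 = 1, and the invariant factors of ∂_2 are all 1, so H_1 ≅ Z.
  H_2: rank ker ∂_2 − rank ∂_3 = (5 − 5) − 0 = 0, and there is no ∂_3, so H_2 ≅ 0.

As a check, the Euler characteristic is 5 − 10 + 5 = 0, which agrees with 1 − 1 + 0 = 0.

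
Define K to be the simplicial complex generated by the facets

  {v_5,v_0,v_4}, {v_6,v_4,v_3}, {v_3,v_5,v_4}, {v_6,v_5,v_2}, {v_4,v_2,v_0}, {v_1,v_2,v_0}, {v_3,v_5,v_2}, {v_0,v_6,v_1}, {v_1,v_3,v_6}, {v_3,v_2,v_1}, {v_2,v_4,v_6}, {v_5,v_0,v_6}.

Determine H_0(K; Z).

Take the total order v_0 < v_1 < v_2 < v_3 < v_4 < v_5 < v_6 on the vertex set. Then K (dimension 2) consists of the simplices:

  0-simplices (7): [v_0], [v_1], [v_2], [v_3], [v_4], [v_5], [v_6]
  1-simplices (18): (18 of them)
  2-simplices (12): (12 of them)

Hence C_0 ≅ Z^7, C_1 ≅ Z^18, C_2 ≅ Z^12.

∂_1: C_1 → C_0 sends each edge [p,q] (with p < q) to q − p.
The 7×18 boundary matrix has rank 6 and Smith normal form diag(1,1,1,1,1,1).

∂_2: C_2 → C_1 maps a triangle to the signed sum of its edges. For instance
  ∂[v_2,v_3,v_5] = [v_3,v_5] − [v_2,v_5] + [v_2,v_3],
  ∂[v_0,v_4,v_5] = [v_4,v_5] − [v_0,v_5] + [v_0,v_4].
The resulting 18×12 matrix has rank 12, and its Smith normal form has invariant factors (1,1,1,1,1,1,1,1,1,1,1,2).

Now H_k = ker ∂_k / im ∂_{k+1}, so:

  H_0: rank C_0 − rank ∂_1 = 7 − 6 = 1, and the invariant factors of ∂_1 are all 1, so H_0 = Z.

H_0 = Z.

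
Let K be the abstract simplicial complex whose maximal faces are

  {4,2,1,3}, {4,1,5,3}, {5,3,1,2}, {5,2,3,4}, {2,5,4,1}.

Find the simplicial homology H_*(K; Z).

Take the total order 1 < 2 < 3 < 4 < 5 on the vertex set. Then K (dimension 3) consists of the simplices:

  0-simplices (5): [1], [2], [3], [4], [5]
  1-simplices (10): [1,2], [1,3], [1,4], [1,5], [2,3], [2,4], [2,5], [3,4], [3,5], [4,5]
  2-simplices (10): [1,2,3], [1,2,4], [1,2,5], [1,3,4], [1,3,5], [1,4,5], [2,3,4], [2,3,5], [2,4,5], [3,4,5]
  3-simplices (5): [1,2,3,4], [1,2,3,5], [1,2,4,5], [1,3,4,5], [2,3,4,5]

giving chain groups C_0 ≅ Z^5, C_1 ≅ Z^10, C_2 ≅ Z^10, C_3 ≅ Z^5.

The boundary map ∂_1: C_1 → C_0 sends each edge [p,q] (with p < q) to q − p. For instance
  ∂[3,4] = [4] − [3].
The resulting 5×10 matrix has rank 4, and its Smith normal form has invariant factors (1,1,1,1).

The boundary map ∂_2: C_2 → C_1 sends each 2-simplex [p,q,r] to [q,r] − [p,r] + [p,q]. For instance
  ∂[2,3,5] = [3,5] − [2,5] + [2,3],
  ∂[1,2,4] = [2,4] − [1,4] + [1,2].
The resulting 10×10 matrix has rank 6, and its Smith normal form has invariant factors (1,1,1,1,1,1).

The boundary map ∂_3: C_3 → C_2 sends each 3-simplex σ to the alternating sum Σ_i (−1)^i (σ with its i-th vertex removed). For instance
  ∂[1,2,3,5] = [2,3,5] − [1,3,5] + [1,2,5] − [1,2,3],
  ∂[2,3,4,5] = [3,4,5] − [2,4,5] + [2,3,5] − [2,3,4].
The resulting 10×5 matrix has rank 4, and its Smith normal form has invariant factors (1,1,1,1).

Reading off H_k = ker ∂_k / im ∂_{k+1}:

  H_0: rank C_0 − rank ∂_1 = 5 − 4 = 1, and the invariant factors of ∂_1 are all 1, so H_0 = Z.
  H_1: rank ker ∂_1 − rank ∂_2 = (10 − 4) − 6 = 0, and the invariant factors of ∂_2 are all 1, so H_1 = 0.
  H_2: rank ker ∂_2 − rank ∂_3 = (10 − 6) − 4 = 0, and the invariant factors of ∂_3 are all 1, so H_2 = 0.
  H_3: rank ker ∂_3 − rank ∂_4 = (5 − 4) − 0 = 1, and there is no ∂_4, so H_3 = Z.

As a check, the Euler characteristic is 5 − 10 + 10 − 5 = 0, which agrees with 1 − 0 + 0 − 1 = 0.

H_0 = Z,  H_1 = 0,  H_2 = 0,  H_3 = Z.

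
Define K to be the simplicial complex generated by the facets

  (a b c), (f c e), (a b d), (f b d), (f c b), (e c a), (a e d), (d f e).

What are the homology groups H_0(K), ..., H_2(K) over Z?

We work with the vertex ordering a < b < c < d < e < f. The simplices of K, each written with vertices in increasing order, are:

  0-simplices (6): a, b, c, d, e, f
  1-simplices (12): ab, ac, ad, ae, bc, bd, bf, ce, cf, de, df, ef
  2-simplices (8): abc, abd, ace, ade, bcf, bdf, cef, def

so the chain groups are C_0 ≅ Z^6, C_1 ≅ Z^12, C_2 ≅ Z^8.

Boundary ∂_1: C_1 → C_0 is given by ∂[p,q] = [q] − [p]. For instance
  ∂ae = e − a.
As a 6×12 matrix over Z this has rank 5, with invariant factors (1,1,1,1,1).

Boundary ∂_2: C_2 → C_1 maps a triangle to the signed sum of its edges. For instance
  ∂abc = bc − ac + ab,
  ∂def = ef − df + de.
This gives a 12×8 integer matrix of rank 7; reducing to Smith normal form yields diagonal entries (1,1,1,1,1,1,1).

From H_k ≅ ker(∂_k) / im(∂_{k+1}) we obtain:

  H_0: rank C_0 − rank ∂_1 = 6 − 5 = 1, and the invariant factors of ∂_1 are all 1, so H_0 ≅ Z.
  H_1: rank ker ∂_1 − rank ∂_2 = (12 − 5) − 7 = 0, and the invariant factors of ∂_2 are all 1, so H_1 ≅ 0.
  H_2: rank ker ∂_2 − rank ∂_3 = (8 − 7) − 0 = 1, and there is no ∂_3, so H_2 ≅ Z.

(K is a triangulation of the 2-sphere S^2.)

H_0 = Z,  H_1 = 0,  H_2 = Z.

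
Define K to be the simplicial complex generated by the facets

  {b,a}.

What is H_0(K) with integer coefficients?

H_0 ≅ Z.

We work with the vertex ordering a < b. The simplices of K, each written with vertices in increasing order, are:

  0-simplices (2): a, b
  1-simplices (1): ab

so the chain groups are C_0 ≅ Z^2, C_1 ≅ Z^1.

∂_1: C_1 → C_0 sends each edge [p,q] (with p < q) to q − p. For instance
  ∂ab = b − a.
The 2×1 boundary matrix has rank 1 and Smith normal form diag(1).

Computing H_k = (kernel of ∂_k) / (image of ∂_{k+1}):

  H_0: rank C_0 − rank ∂_1 = 2 − 1 = 1, and the invariant factors of ∂_1 are all 1, so H_0 ≅ Z.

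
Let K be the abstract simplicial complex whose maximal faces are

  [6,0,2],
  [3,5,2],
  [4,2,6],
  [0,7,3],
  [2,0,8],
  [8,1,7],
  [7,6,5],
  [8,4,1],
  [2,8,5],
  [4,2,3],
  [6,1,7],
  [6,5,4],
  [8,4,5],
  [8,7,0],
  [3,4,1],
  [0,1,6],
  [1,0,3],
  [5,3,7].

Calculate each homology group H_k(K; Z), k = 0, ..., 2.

We work with the vertex ordering 0 < 1 < 2 < 3 < 4 < 5 < 6 < 7 < 8. The simplices of K, each written with vertices in increasing order, are:

  0-simplices (9): [0], [1], [2], [3], [4], [5], [6], [7], [8]
  1-simplices (27): (27 of them)
  2-simplices (18): [0,1,3], [0,1,6], [0,2,6], [0,2,8], [0,3,7], [0,7,8], [1,3,4], [1,4,8], [1,6,7], [1,7,8], [2,3,4], [2,3,5], [2,4,6], [2,5,8], [3,5,7], [4,5,6], [4,5,8], [5,6,7]

so the chain groups are C_0 ≅ Z^9, C_1 ≅ Z^27, C_2 ≅ Z^18.

Boundary ∂_1: C_1 → C_0 maps an edge to its endpoints' difference, ∂[p,q] = q − p. For instance
  ∂[1,3] = [3] − [1].
As a 9×27 matrix over Z this has rank 8, with invariant factors (1,1,1,1,1,1,1,1).

∂_2: C_2 → C_1 sends each 2-simplex [p,q,r] to [q,r] − [p,r] + [p,q]. For instance
  ∂[2,3,5] = [3,5] − [2,5] + [2,3],
  ∂[2,5,8] = [5,8] − [2,8] + [2,5].
The 27×18 boundary matrix has rank 18 and Smith normal form diag(1,1,1,1,1,1,1,1,1,1,1,1,1,1,1,1,1,2).

Computing H_k = (kernel of ∂_k) / (image of ∂_{k+1}):

  H_0: rank C_0 − rank ∂_1 = 9 − 8 = 1, and the invariant factors of ∂_1 are all 1, so H_0 ≅ Z.
  H_1: rank ker ∂_1 − rank ∂_2 = (27 − 8) − 18 = 1, and ∂_2 has invariant factor 2 > 1, so H_1 ≅ Z × Z/2.
  H_2: rank ker ∂_2 − rank ∂_3 = (18 − 18) − 0 = 0, and there is no ∂_3, so H_2 ≅ 0.

As a check, the Euler characteristic is 9 − 27 + 18 = 0, which agrees with 1 − 1 + 0 = 0.

H_0 ≅ Z,  H_1 ≅ Z × Z/2,  H_2 = 0.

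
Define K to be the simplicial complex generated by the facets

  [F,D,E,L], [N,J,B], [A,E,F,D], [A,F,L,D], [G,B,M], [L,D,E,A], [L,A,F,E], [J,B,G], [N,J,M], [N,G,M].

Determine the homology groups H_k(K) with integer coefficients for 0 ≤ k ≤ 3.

Fix the vertex order A < B < D < E < F < G < J < L < M < N and write every simplex with vertices in increasing order. Then dim K = 3 and the simplices of K are:

  0-simplices (10): A, B, D, E, F, G, J, L, M, N
  1-simplices (20): AD, AE, AF, AL, BG, BJ, BM, BN, DE, DF, DL, EF, EL, FL, GJ, GM, GN, JM, JN, MN
  2-simplices (15): ADE, ADF, ADL, AEF, AEL, AFL, BGJ, BGM, BJN, DEF, DEL, DFL, EFL, GMN, JMN
  3-simplices (5): ADEF, ADEL, ADFL, AEFL, DEFL

giving chain groups C_0 ≅ Z^10, C_1 ≅ Z^20, C_2 ≅ Z^15, C_3 ≅ Z^5.

Boundary ∂_1: C_1 → C_0 sends each edge [p,q] (with p < q) to q − p.
As a 10×20 matrix over Z this has rank 8, with invariant factors (1,1,1,1,1,1,1,1).

The boundary map ∂_2: C_2 → C_1 maps a triangle to the signed sum of its edges. For instance
  ∂AEL = EL − AL + AE,
  ∂BGJ = GJ − BJ + BG.
As a 20×15 matrix over Z this has rank 11, with invariant factors (1,1,1,1,1,1,1,1,1,1,1).

∂_3: C_3 → C_2 sends each 3-simplex σ to the alternating sum Σ_i (−1)^i (σ with its i-th vertex removed). For instance
  ∂ADEF = DEF − AEF + ADF − ADE,
  ∂ADEL = DEL − AEL + ADL − ADE.
The resulting 15×5 matrix has rank 4, and its Smith normal form has invariant factors (1,1,1,1).

Reading off H_k = ker ∂_k / im ∂_{k+1}:

  H_0: rank C_0 − rank ∂_1 = 10 − 8 = 2, and the invariant factors of ∂_1 are all 1, so H_0 ≅ Z^2.
  H_1: rank ker ∂_1 − rank ∂_2 = (20 − 8) − 11 = 1, and the invariant factors of ∂_2 are all 1, so H_1 ≅ Z.
  H_2: rank ker ∂_2 − rank ∂_3 = (15 − 11) − 4 = 0, and the invariant factors of ∂_3 are all 1, so H_2 ≅ 0.
  H_3: rank ker ∂_3 − rank ∂_4 = (5 − 4) − 0 = 1, and there is no ∂_4, so H_3 ≅ Z.

H_0 = Z^2,  H_1 = Z,  H_2 = 0,  H_3 = Z.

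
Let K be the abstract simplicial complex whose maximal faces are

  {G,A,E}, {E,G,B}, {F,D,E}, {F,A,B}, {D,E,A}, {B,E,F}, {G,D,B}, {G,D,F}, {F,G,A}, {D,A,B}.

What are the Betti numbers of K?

We work with the vertex ordering A < B < D < E < F < G. The simplices of K, each written with vertices in increasing order, are:

  0-simplices (6): A, B, D, E, F, G
  1-simplices (15): AB, AD, AE, AF, AG, BD, BE, BF, BG, DE, DF, DG, EF, EG, FG
  2-simplices (10): ABD, ABF, ADE, AEG, AFG, BDG, BEF, BEG, DEF, DFG

so the chain groups are C_0 ≅ Z^6, C_1 ≅ Z^15, C_2 ≅ Z^10.

∂_1: C_1 → C_0 is given by ∂[p,q] = [q] − [p].
The resulting 6×15 matrix has rank 5, and its Smith normal form has invariant factors (1,1,1,1,1).

∂_2: C_2 → C_1 acts by ∂[p,q,r] = [q,r] − [p,r] + [p,q]. For instance
  ∂ABF = BF − AF + AB,
  ∂AEG = EG − AG + AE.
The 15×10 boundary matrix has rank 10 and Smith normal form diag(1,1,1,1,1,1,1,1,1,2).

Reading off H_k = ker ∂_k / im ∂_{k+1}:

  H_0: rank C_0 − rank ∂_1 = 6 − 5 = 1, and the invariant factors of ∂_1 are all 1, so H_0 ≅ Z.
  H_1: rank ker ∂_1 − rank ∂_2 = (15 − 5) − 10 = 0, and ∂_2 has invariant factor 2 > 1, so H_1 ≅ Z/2.
  H_2: rank ker ∂_2 − rank ∂_3 = (10 − 10) − 0 = 0, and there is no ∂_3, so H_2 ≅ 0.

As a check, the Euler characteristic is 6 − 15 + 10 = 1, which agrees with 1 − 0 + 0 = 1.
(K is a triangulation of the real projective plane RP^2.)

Hence the Betti numbers are b_0 = 1, b_1 = 0, b_2 = 0.

b_0 = 1, b_1 = 0, b_2 = 0.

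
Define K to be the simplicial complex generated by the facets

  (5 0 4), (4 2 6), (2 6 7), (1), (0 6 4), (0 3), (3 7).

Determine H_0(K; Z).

Fix the vertex order 0 < 1 < 2 < 3 < 4 < 5 < 6 < 7 and write every simplex with vertices in increasing order. Then dim K = 2 and the simplices of K are:

  0-simplices (8): [0], [1], [2], [3], [4], [5], [6], [7]
  1-simplices (11): [0,3], [0,4], [0,5], [0,6], [2,4], [2,6], [2,7], [3,7], [4,5], [4,6], [6,7]
  2-simplices (4): [0,4,5], [0,4,6], [2,4,6], [2,6,7]

Hence C_0 ≅ Z^8, C_1 ≅ Z^11, C_2 ≅ Z^4.

The boundary map ∂_1: C_1 → C_0 sends each edge [p,q] (with p < q) to q − p. For instance
  ∂[0,4] = [4] − [0].
The resulting 8×11 matrix has rank 6, and its Smith normal form has invariant factors (1,1,1,1,1,1).

The boundary map ∂_2: C_2 → C_1 sends each 2-simplex [p,q,r] to [q,r] − [p,r] + [p,q]. For instance
  ∂[0,4,5] = [4,5] − [0,5] + [0,4],
  ∂[0,4,6] = [4,6] − [0,6] + [0,4].
This gives a 11×4 integer matrix of rank 4; reducing to Smith normal form yields diagonal entries (1,1,1,1).

Computing H_k = (kernel of ∂_k) / (image of ∂_{k+1}):

  H_0: rank C_0 − rank ∂_1 = 8 − 6 = 2, and the invariant factors of ∂_1 are all 1, so H_0 ≅ Z^2.

H_0 ≅ Z^2.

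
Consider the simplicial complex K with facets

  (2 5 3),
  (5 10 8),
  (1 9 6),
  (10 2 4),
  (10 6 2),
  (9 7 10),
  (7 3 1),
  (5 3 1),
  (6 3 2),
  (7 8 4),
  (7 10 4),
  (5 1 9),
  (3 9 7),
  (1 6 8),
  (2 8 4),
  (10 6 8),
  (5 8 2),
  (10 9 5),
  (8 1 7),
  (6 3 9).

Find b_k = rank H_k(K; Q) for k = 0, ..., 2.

K has 10 vertices, 30 edges, 20 triangles.
rank ∂_0 = 0, rank ∂_1 = 9 ⇒ b_0 = 10 − 0 − 9 = 1; all invariant factors of ∂_1 are 1 so no torsion. So H_0 ≅ Z.
rank ∂_1 = 9, rank ∂_2 = 20 ⇒ b_1 = 30 − 9 − 20 = 1; ∂_2 has invariant factor(s) [2] giving torsion. So H_1 ≅ Z ⊕ Z/2.
rank ∂_2 = 20, rank ∂_3 = 0 ⇒ b_2 = 20 − 20 − 0 = 0. So H_2 ≅ 0.

b_0 = 1, b_1 = 1, b_2 = 0.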